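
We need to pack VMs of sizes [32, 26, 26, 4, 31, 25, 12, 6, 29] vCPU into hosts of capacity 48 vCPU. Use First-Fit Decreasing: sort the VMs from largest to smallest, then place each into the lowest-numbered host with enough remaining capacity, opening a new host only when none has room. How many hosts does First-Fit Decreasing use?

6

Sorted descending: 32, 31, 29, 26, 26, 25, 12, 6, 4.
Put 32 vCPU in host 1; 16 vCPU remain.
Put 31 vCPU in host 2; 17 vCPU remain.
Put 29 vCPU in host 3; 19 vCPU remain.
Put 26 vCPU in host 4; 22 vCPU remain.
Put 26 vCPU in host 5; 22 vCPU remain.
Put 25 vCPU in host 6; 23 vCPU remain.
Put 12 vCPU in host 1; 4 vCPU remain.
Put 6 vCPU in host 2; 11 vCPU remain.
Put 4 vCPU in host 1; 0 vCPU remain.
Final hosts: [32,12,4] [31,6] [29] [26] [26] [25].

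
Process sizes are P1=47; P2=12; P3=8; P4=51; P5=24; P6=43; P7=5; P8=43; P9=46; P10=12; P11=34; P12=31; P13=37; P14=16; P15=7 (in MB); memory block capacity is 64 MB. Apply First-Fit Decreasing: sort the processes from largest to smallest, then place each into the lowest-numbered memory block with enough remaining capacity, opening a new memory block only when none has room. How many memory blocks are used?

8

Sorted descending: 51, 47, 46, 43, 43, 37, 34, 31, 24, 16, 12, 12, 8, 7, 5.
51 MB → memory block 1 (remaining 13 MB)
47 MB → memory block 2 (remaining 17 MB)
46 MB → memory block 3 (remaining 18 MB)
43 MB → memory block 4 (remaining 21 MB)
43 MB → memory block 5 (remaining 21 MB)
37 MB → memory block 6 (remaining 27 MB)
34 MB → memory block 7 (remaining 30 MB)
31 MB → memory block 8 (remaining 33 MB)
24 MB → memory block 6 (remaining 3 MB)
16 MB → memory block 2 (remaining 1 MB)
12 MB → memory block 1 (remaining 1 MB)
12 MB → memory block 3 (remaining 6 MB)
8 MB → memory block 4 (remaining 13 MB)
7 MB → memory block 4 (remaining 6 MB)
5 MB → memory block 3 (remaining 1 MB)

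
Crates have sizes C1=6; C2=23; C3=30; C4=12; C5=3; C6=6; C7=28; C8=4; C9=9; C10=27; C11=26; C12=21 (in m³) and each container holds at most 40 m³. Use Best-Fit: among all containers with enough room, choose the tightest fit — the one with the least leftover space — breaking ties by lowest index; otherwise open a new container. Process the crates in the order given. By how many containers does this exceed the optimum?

0

Best-Fit: [6,23,4] [30,3,6] [12,28] [9,27] [26] [21] → 6 containers.
6 crates exceed 20 m³ (half the capacity), and no two of those can share a container, so at least 6 containers are needed.
So 6 is already optimal.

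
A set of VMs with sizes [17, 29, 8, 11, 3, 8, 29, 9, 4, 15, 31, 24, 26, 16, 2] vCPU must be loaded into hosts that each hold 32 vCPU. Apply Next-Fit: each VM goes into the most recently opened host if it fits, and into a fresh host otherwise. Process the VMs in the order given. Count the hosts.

host 1: place 17 vCPU, 15 vCPU left
host 2: place 29 vCPU, 3 vCPU left
host 3: place 8 vCPU, 24 vCPU left
host 3: place 11 vCPU, 13 vCPU left
host 3: place 3 vCPU, 10 vCPU left
host 3: place 8 vCPU, 2 vCPU left
host 4: place 29 vCPU, 3 vCPU left
host 5: place 9 vCPU, 23 vCPU left
host 5: place 4 vCPU, 19 vCPU left
host 5: place 15 vCPU, 4 vCPU left
host 6: place 31 vCPU, 1 vCPU left
host 7: place 24 vCPU, 8 vCPU left
host 8: place 26 vCPU, 6 vCPU left
host 9: place 16 vCPU, 16 vCPU left
host 9: place 2 vCPU, 14 vCPU left

9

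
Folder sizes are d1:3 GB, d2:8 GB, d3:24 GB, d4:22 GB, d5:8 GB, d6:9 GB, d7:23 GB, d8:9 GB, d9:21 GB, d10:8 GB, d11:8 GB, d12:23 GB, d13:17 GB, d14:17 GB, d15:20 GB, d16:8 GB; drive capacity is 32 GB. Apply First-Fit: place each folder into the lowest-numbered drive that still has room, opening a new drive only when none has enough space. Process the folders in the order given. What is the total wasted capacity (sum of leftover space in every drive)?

60

d1 (3 GB) → drive 1 (remaining 29 GB)
d2 (8 GB) → drive 1 (remaining 21 GB)
d3 (24 GB) → drive 2 (remaining 8 GB)
d4 (22 GB) → drive 3 (remaining 10 GB)
d5 (8 GB) → drive 1 (remaining 13 GB)
d6 (9 GB) → drive 1 (remaining 4 GB)
d7 (23 GB) → drive 4 (remaining 9 GB)
d8 (9 GB) → drive 3 (remaining 1 GB)
d9 (21 GB) → drive 5 (remaining 11 GB)
d10 (8 GB) → drive 2 (remaining 0 GB)
d11 (8 GB) → drive 4 (remaining 1 GB)
d12 (23 GB) → drive 6 (remaining 9 GB)
d13 (17 GB) → drive 7 (remaining 15 GB)
d14 (17 GB) → drive 8 (remaining 15 GB)
d15 (20 GB) → drive 9 (remaining 12 GB)
d16 (8 GB) → drive 5 (remaining 3 GB)
9 drives × 32 GB = 288 GB; used 228 GB; unused 60 GB.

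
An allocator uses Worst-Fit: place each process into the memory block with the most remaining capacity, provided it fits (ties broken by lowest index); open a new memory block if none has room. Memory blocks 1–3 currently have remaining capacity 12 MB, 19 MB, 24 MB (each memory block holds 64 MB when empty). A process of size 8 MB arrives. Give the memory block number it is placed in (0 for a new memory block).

Memory blocks with room: memory block 1 (12 MB), memory block 2 (19 MB), memory block 3 (24 MB).
Most room is memory block 3 with 24 MB free.

3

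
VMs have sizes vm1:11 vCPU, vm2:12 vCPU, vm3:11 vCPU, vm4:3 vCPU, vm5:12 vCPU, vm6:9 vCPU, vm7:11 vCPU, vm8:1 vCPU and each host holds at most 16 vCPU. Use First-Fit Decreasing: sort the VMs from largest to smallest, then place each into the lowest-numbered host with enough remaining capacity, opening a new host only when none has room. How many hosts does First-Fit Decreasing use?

Sorted descending: 12, 12, 11, 11, 11, 9, 3, 1.
Put 12 vCPU in host 1; 4 vCPU remain.
Put 12 vCPU in host 2; 4 vCPU remain.
Put 11 vCPU in host 3; 5 vCPU remain.
Put 11 vCPU in host 4; 5 vCPU remain.
Put 11 vCPU in host 5; 5 vCPU remain.
Put 9 vCPU in host 6; 7 vCPU remain.
Put 3 vCPU in host 1; 1 vCPU remain.
Put 1 vCPU in host 1; 0 vCPU remain.
Final hosts: [12,3,1] [12] [11] [11] [11] [9].

6 hosts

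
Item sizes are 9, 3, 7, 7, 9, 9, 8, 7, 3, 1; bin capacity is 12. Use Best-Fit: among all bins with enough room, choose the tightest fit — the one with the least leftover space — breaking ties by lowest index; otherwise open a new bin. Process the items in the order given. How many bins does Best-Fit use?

Put 9 in bin 1; 3 remain.
Put 3 in bin 1; 0 remain.
Put 7 in bin 2; 5 remain.
Put 7 in bin 3; 5 remain.
Put 9 in bin 4; 3 remain.
Put 9 in bin 5; 3 remain.
Put 8 in bin 6; 4 remain.
Put 7 in bin 7; 5 remain.
Put 3 in bin 4; 0 remain.
Put 1 in bin 5; 2 remain.

7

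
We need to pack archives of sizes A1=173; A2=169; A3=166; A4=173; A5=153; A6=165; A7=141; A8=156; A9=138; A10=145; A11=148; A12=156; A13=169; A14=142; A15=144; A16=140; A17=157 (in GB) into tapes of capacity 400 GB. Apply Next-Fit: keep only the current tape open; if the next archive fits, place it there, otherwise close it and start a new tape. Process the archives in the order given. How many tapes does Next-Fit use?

Put A1 (173 GB) in tape 1; 227 GB remain.
Put A2 (169 GB) in tape 1; 58 GB remain.
Put A3 (166 GB) in tape 2; 234 GB remain.
Put A4 (173 GB) in tape 2; 61 GB remain.
Put A5 (153 GB) in tape 3; 247 GB remain.
Put A6 (165 GB) in tape 3; 82 GB remain.
Put A7 (141 GB) in tape 4; 259 GB remain.
Put A8 (156 GB) in tape 4; 103 GB remain.
Put A9 (138 GB) in tape 5; 262 GB remain.
Put A10 (145 GB) in tape 5; 117 GB remain.
Put A11 (148 GB) in tape 6; 252 GB remain.
Put A12 (156 GB) in tape 6; 96 GB remain.
Put A13 (169 GB) in tape 7; 231 GB remain.
Put A14 (142 GB) in tape 7; 89 GB remain.
Put A15 (144 GB) in tape 8; 256 GB remain.
Put A16 (140 GB) in tape 8; 116 GB remain.
Put A17 (157 GB) in tape 9; 243 GB remain.
Final tapes: [173,169] [166,173] [153,165] [141,156] [138,145] [148,156] [169,142] [144,140] [157].

9 tapes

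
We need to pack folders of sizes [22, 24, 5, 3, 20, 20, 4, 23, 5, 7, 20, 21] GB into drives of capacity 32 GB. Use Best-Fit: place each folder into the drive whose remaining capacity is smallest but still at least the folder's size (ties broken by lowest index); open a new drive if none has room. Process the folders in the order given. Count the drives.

22 GB → drive 1 (remaining 10 GB)
24 GB → drive 2 (remaining 8 GB)
5 GB → drive 2 (remaining 3 GB)
3 GB → drive 2 (remaining 0 GB)
20 GB → drive 3 (remaining 12 GB)
20 GB → drive 4 (remaining 12 GB)
4 GB → drive 1 (remaining 6 GB)
23 GB → drive 5 (remaining 9 GB)
5 GB → drive 1 (remaining 1 GB)
7 GB → drive 5 (remaining 2 GB)
20 GB → drive 6 (remaining 12 GB)
21 GB → drive 7 (remaining 11 GB)
Final drives: [22,4,5] [24,5,3] [20] [20] [23,7] [20] [21].

7 drives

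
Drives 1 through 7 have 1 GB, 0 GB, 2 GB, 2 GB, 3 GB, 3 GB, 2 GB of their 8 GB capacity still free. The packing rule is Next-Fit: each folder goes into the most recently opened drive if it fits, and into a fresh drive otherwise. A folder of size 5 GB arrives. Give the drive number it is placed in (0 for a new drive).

Next-Fit only looks at drive 7, which has 2 GB free.
5 GB does not fit, so a new drive is opened.

0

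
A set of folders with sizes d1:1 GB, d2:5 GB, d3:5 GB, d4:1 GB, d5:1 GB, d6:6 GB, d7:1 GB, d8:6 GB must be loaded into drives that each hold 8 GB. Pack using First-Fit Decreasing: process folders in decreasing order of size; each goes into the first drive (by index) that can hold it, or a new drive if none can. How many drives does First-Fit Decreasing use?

Sorted descending: 6, 6, 5, 5, 1, 1, 1, 1.
Put 6 GB in drive 1; 2 GB remain.
Put 6 GB in drive 2; 2 GB remain.
Put 5 GB in drive 3; 3 GB remain.
Put 5 GB in drive 4; 3 GB remain.
Put 1 GB in drive 1; 1 GB remain.
Put 1 GB in drive 1; 0 GB remain.
Put 1 GB in drive 2; 1 GB remain.
Put 1 GB in drive 2; 0 GB remain.

4 drives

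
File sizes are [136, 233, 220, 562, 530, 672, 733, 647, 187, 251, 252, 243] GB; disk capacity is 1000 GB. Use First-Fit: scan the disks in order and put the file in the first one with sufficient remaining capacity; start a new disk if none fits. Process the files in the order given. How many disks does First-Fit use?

6 disks

136 GB → disk 1 (remaining 864 GB)
233 GB → disk 1 (remaining 631 GB)
220 GB → disk 1 (remaining 411 GB)
562 GB → disk 2 (remaining 438 GB)
530 GB → disk 3 (remaining 470 GB)
672 GB → disk 4 (remaining 328 GB)
733 GB → disk 5 (remaining 267 GB)
647 GB → disk 6 (remaining 353 GB)
187 GB → disk 1 (remaining 224 GB)
251 GB → disk 2 (remaining 187 GB)
252 GB → disk 3 (remaining 218 GB)
243 GB → disk 4 (remaining 85 GB)
Final disks: [136,233,220,187] [562,251] [530,252] [672,243] [733] [647].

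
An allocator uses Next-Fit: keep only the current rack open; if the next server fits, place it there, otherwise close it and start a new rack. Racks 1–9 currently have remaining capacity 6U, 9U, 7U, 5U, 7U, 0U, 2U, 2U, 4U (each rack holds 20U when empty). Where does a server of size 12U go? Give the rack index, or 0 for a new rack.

0

Next-Fit only looks at rack 9, which has 4U free.
12U does not fit, so a new rack is opened.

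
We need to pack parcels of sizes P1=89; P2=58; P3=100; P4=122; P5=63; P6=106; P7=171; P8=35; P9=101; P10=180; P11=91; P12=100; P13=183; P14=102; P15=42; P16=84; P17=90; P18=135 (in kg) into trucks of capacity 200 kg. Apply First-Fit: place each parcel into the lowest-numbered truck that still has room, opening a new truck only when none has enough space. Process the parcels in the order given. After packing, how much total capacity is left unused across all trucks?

348

Put P1 (89 kg) in truck 1; 111 kg remain.
Put P2 (58 kg) in truck 1; 53 kg remain.
Put P3 (100 kg) in truck 2; 100 kg remain.
Put P4 (122 kg) in truck 3; 78 kg remain.
Put P5 (63 kg) in truck 2; 37 kg remain.
Put P6 (106 kg) in truck 4; 94 kg remain.
Put P7 (171 kg) in truck 5; 29 kg remain.
Put P8 (35 kg) in truck 1; 18 kg remain.
Put P9 (101 kg) in truck 6; 99 kg remain.
Put P10 (180 kg) in truck 7; 20 kg remain.
Put P11 (91 kg) in truck 4; 3 kg remain.
Put P12 (100 kg) in truck 8; 100 kg remain.
Put P13 (183 kg) in truck 9; 17 kg remain.
Put P14 (102 kg) in truck 10; 98 kg remain.
Put P15 (42 kg) in truck 3; 36 kg remain.
Put P16 (84 kg) in truck 6; 15 kg remain.
Put P17 (90 kg) in truck 8; 10 kg remain.
Put P18 (135 kg) in truck 11; 65 kg remain.
11 trucks × 200 kg = 2200 kg; used 1852 kg; unused 348 kg.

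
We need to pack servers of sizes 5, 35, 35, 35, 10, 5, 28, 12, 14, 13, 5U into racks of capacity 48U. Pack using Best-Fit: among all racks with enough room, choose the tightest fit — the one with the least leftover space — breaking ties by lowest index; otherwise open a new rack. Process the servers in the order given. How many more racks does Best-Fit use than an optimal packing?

0

Best-Fit: [5,35,5] [35,10] [35,12] [28,14,5] [13] → 5 racks.
Total size 197U; any packing needs at least ⌈197/48⌉ = 5 racks.
So 5 is already optimal.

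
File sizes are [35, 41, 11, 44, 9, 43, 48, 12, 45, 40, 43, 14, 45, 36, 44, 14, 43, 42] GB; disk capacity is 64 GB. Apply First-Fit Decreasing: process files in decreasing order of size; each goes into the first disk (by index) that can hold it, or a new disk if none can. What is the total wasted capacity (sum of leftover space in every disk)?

Sorted descending: 48, 45, 45, 44, 44, 43, 43, 43, 42, 41, 40, 36, 35, 14, 14, 12, 11, 9.
48 GB → disk 1 (remaining 16 GB)
45 GB → disk 2 (remaining 19 GB)
45 GB → disk 3 (remaining 19 GB)
44 GB → disk 4 (remaining 20 GB)
44 GB → disk 5 (remaining 20 GB)
43 GB → disk 6 (remaining 21 GB)
43 GB → disk 7 (remaining 21 GB)
43 GB → disk 8 (remaining 21 GB)
42 GB → disk 9 (remaining 22 GB)
41 GB → disk 10 (remaining 23 GB)
40 GB → disk 11 (remaining 24 GB)
36 GB → disk 12 (remaining 28 GB)
35 GB → disk 13 (remaining 29 GB)
14 GB → disk 1 (remaining 2 GB)
14 GB → disk 2 (remaining 5 GB)
12 GB → disk 3 (remaining 7 GB)
11 GB → disk 4 (remaining 9 GB)
9 GB → disk 4 (remaining 0 GB)
13 disks × 64 GB = 832 GB; used 609 GB; unused 223 GB.

223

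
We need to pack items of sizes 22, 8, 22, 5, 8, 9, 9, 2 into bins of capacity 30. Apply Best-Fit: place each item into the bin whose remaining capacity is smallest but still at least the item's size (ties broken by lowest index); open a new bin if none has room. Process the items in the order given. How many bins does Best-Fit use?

22 → bin 1 (remaining 8)
8 → bin 1 (remaining 0)
22 → bin 2 (remaining 8)
5 → bin 2 (remaining 3)
8 → bin 3 (remaining 22)
9 → bin 3 (remaining 13)
9 → bin 3 (remaining 4)
2 → bin 2 (remaining 1)

3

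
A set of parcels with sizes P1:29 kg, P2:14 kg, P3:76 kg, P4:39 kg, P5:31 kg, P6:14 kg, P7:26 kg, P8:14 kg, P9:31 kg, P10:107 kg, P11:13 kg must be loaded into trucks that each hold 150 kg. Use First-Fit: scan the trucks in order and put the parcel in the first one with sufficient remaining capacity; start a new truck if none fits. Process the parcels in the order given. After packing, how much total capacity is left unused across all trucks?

56

Put P1 (29 kg) in truck 1; 121 kg remain.
Put P2 (14 kg) in truck 1; 107 kg remain.
Put P3 (76 kg) in truck 1; 31 kg remain.
Put P4 (39 kg) in truck 2; 111 kg remain.
Put P5 (31 kg) in truck 1; 0 kg remain.
Put P6 (14 kg) in truck 2; 97 kg remain.
Put P7 (26 kg) in truck 2; 71 kg remain.
Put P8 (14 kg) in truck 2; 57 kg remain.
Put P9 (31 kg) in truck 2; 26 kg remain.
Put P10 (107 kg) in truck 3; 43 kg remain.
Put P11 (13 kg) in truck 2; 13 kg remain.
3 trucks × 150 kg = 450 kg; used 394 kg; unused 56 kg.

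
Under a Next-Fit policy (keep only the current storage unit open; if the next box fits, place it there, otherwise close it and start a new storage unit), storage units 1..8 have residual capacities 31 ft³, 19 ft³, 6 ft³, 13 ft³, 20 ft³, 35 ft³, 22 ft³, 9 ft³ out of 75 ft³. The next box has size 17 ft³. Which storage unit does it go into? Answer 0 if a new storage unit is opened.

Next-Fit only looks at storage unit 8, which has 9 ft³ free.
17 ft³ does not fit, so a new storage unit is opened.

0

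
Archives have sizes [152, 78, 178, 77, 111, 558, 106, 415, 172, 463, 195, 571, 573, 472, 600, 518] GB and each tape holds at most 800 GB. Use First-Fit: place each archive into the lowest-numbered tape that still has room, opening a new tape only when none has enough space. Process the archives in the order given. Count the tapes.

Put 152 GB in tape 1; 648 GB remain.
Put 78 GB in tape 1; 570 GB remain.
Put 178 GB in tape 1; 392 GB remain.
Put 77 GB in tape 1; 315 GB remain.
Put 111 GB in tape 1; 204 GB remain.
Put 558 GB in tape 2; 242 GB remain.
Put 106 GB in tape 1; 98 GB remain.
Put 415 GB in tape 3; 385 GB remain.
Put 172 GB in tape 2; 70 GB remain.
Put 463 GB in tape 4; 337 GB remain.
Put 195 GB in tape 3; 190 GB remain.
Put 571 GB in tape 5; 229 GB remain.
Put 573 GB in tape 6; 227 GB remain.
Put 472 GB in tape 7; 328 GB remain.
Put 600 GB in tape 8; 200 GB remain.
Put 518 GB in tape 9; 282 GB remain.
Final tapes: [152,78,178,77,111,106] [558,172] [415,195] [463] [571] [573] [472] [600] [518].

9 tapes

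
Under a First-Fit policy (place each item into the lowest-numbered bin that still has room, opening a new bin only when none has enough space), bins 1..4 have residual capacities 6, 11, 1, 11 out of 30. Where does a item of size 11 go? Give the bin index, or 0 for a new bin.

2

Bins with room: bin 2 (11), bin 4 (11).
The first with room is bin 2.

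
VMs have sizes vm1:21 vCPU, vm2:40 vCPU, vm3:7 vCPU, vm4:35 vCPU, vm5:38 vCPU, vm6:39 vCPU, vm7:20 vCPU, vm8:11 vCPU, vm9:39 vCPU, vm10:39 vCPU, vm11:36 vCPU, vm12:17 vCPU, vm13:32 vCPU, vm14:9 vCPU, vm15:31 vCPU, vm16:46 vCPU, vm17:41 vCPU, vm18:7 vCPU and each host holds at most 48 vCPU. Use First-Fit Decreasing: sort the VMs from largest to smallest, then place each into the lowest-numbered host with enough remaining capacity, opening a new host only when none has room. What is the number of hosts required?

Sorted descending: 46, 41, 40, 39, 39, 39, 38, 36, 35, 32, 31, 21, 20, 17, 11, 9, 7, 7.
host 1: place 46 vCPU, 2 vCPU left
host 2: place 41 vCPU, 7 vCPU left
host 3: place 40 vCPU, 8 vCPU left
host 4: place 39 vCPU, 9 vCPU left
host 5: place 39 vCPU, 9 vCPU left
host 6: place 39 vCPU, 9 vCPU left
host 7: place 38 vCPU, 10 vCPU left
host 8: place 36 vCPU, 12 vCPU left
host 9: place 35 vCPU, 13 vCPU left
host 10: place 32 vCPU, 16 vCPU left
host 11: place 31 vCPU, 17 vCPU left
host 12: place 21 vCPU, 27 vCPU left
host 12: place 20 vCPU, 7 vCPU left
host 11: place 17 vCPU, 0 vCPU left
host 8: place 11 vCPU, 1 vCPU left
host 4: place 9 vCPU, 0 vCPU left
host 2: place 7 vCPU, 0 vCPU left
host 3: place 7 vCPU, 1 vCPU left
Final hosts: [46] [41,7] [40,7] [39,9] [39] [39] [38] [36,11] [35] [32] [31,17] [21,20].

12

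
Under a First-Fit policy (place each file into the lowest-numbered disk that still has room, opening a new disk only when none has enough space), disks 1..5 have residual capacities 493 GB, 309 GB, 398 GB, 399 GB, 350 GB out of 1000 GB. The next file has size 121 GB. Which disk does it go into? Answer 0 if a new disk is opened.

Disks with room: disk 1 (493 GB), disk 2 (309 GB), disk 3 (398 GB), disk 4 (399 GB), disk 5 (350 GB).
The first with room is disk 1.

1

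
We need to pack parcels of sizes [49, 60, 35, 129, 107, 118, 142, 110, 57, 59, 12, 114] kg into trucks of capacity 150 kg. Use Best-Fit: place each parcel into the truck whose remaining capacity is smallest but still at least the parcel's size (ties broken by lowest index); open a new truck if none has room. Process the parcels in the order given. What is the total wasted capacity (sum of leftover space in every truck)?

Put 49 kg in truck 1; 101 kg remain.
Put 60 kg in truck 1; 41 kg remain.
Put 35 kg in truck 1; 6 kg remain.
Put 129 kg in truck 2; 21 kg remain.
Put 107 kg in truck 3; 43 kg remain.
Put 118 kg in truck 4; 32 kg remain.
Put 142 kg in truck 5; 8 kg remain.
Put 110 kg in truck 6; 40 kg remain.
Put 57 kg in truck 7; 93 kg remain.
Put 59 kg in truck 7; 34 kg remain.
Put 12 kg in truck 2; 9 kg remain.
Put 114 kg in truck 8; 36 kg remain.
8 trucks × 150 kg = 1200 kg; used 992 kg; unused 208 kg.

208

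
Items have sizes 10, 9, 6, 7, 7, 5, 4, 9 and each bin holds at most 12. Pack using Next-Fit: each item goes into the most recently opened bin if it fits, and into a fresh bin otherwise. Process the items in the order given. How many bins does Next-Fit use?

7 bins

bin 1: place 10, 2 left
bin 2: place 9, 3 left
bin 3: place 6, 6 left
bin 4: place 7, 5 left
bin 5: place 7, 5 left
bin 5: place 5, 0 left
bin 6: place 4, 8 left
bin 7: place 9, 3 left
Final bins: [10] [9] [6] [7] [7,5] [4] [9].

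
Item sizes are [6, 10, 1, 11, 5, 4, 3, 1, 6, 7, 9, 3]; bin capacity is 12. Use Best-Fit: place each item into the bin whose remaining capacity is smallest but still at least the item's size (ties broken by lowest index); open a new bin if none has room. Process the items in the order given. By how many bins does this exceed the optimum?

1

Best-Fit: [6,5,1] [10,1] [11] [4,3] [6] [7] [9,3] → 7 bins.
Total size 66; any packing needs at least ⌈66/12⌉ = 6 bins.
An optimal packing achieves that bound: [11,1] [10,1] [9,3] [7,5] [6,6] [4,3] → 6 bins.
Excess: 7 − 6 = 1.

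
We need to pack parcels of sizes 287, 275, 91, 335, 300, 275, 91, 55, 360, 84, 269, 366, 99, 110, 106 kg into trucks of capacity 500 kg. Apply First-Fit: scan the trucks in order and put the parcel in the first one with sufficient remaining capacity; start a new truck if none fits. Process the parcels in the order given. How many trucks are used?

Put 287 kg in truck 1; 213 kg remain.
Put 275 kg in truck 2; 225 kg remain.
Put 91 kg in truck 1; 122 kg remain.
Put 335 kg in truck 3; 165 kg remain.
Put 300 kg in truck 4; 200 kg remain.
Put 275 kg in truck 5; 225 kg remain.
Put 91 kg in truck 1; 31 kg remain.
Put 55 kg in truck 2; 170 kg remain.
Put 360 kg in truck 6; 140 kg remain.
Put 84 kg in truck 2; 86 kg remain.
Put 269 kg in truck 7; 231 kg remain.
Put 366 kg in truck 8; 134 kg remain.
Put 99 kg in truck 3; 66 kg remain.
Put 110 kg in truck 4; 90 kg remain.
Put 106 kg in truck 5; 119 kg remain.
Final trucks: [287,91,91] [275,55,84] [335,99] [300,110] [275,106] [360] [269] [366].

8 trucks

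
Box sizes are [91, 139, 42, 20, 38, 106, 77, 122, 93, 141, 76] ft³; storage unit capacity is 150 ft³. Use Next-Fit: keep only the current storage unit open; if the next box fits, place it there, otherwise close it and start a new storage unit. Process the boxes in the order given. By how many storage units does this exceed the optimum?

1

Next-Fit: [91] [139] [42,20,38] [106] [77] [122] [93] [141] [76] → 9 storage units.
8 boxes exceed 75 ft³ (half the capacity), and no two of those can share a storage unit, so at least 8 storage units are needed.
An optimal packing achieves that bound: [141] [139] [122,20] [106,42] [93,38] [91] [77] [76] → 8 storage units.
Excess: 9 − 8 = 1.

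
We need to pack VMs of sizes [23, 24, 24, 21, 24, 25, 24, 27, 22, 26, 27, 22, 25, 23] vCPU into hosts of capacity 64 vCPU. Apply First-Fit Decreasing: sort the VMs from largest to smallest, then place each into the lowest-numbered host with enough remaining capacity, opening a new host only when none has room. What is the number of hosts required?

7 hosts

Sorted descending: 27, 27, 26, 25, 25, 24, 24, 24, 24, 23, 23, 22, 22, 21.
27 vCPU → host 1 (remaining 37 vCPU)
27 vCPU → host 1 (remaining 10 vCPU)
26 vCPU → host 2 (remaining 38 vCPU)
25 vCPU → host 2 (remaining 13 vCPU)
25 vCPU → host 3 (remaining 39 vCPU)
24 vCPU → host 3 (remaining 15 vCPU)
24 vCPU → host 4 (remaining 40 vCPU)
24 vCPU → host 4 (remaining 16 vCPU)
24 vCPU → host 5 (remaining 40 vCPU)
23 vCPU → host 5 (remaining 17 vCPU)
23 vCPU → host 6 (remaining 41 vCPU)
22 vCPU → host 6 (remaining 19 vCPU)
22 vCPU → host 7 (remaining 42 vCPU)
21 vCPU → host 7 (remaining 21 vCPU)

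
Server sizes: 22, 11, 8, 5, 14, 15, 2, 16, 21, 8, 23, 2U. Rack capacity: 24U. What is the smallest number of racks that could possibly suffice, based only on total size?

7

Total size = 22 + 11 + 8 + 5 + 14 + 15 + 2 + 16 + 21 + 8 + 23 + 2 = 147U.
⌈147 / 24⌉ = 7.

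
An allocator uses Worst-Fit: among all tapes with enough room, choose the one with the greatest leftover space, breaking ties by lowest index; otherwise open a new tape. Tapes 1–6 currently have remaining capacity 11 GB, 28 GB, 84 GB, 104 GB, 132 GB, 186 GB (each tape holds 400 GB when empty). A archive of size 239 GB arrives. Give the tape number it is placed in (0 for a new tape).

0

No tape has ≥ 239 GB free, so a new tape is opened.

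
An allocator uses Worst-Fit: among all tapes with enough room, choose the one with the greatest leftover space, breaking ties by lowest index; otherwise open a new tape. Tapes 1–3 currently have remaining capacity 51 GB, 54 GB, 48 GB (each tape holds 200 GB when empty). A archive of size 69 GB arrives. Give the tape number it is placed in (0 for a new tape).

No tape has ≥ 69 GB free, so a new tape is opened.

0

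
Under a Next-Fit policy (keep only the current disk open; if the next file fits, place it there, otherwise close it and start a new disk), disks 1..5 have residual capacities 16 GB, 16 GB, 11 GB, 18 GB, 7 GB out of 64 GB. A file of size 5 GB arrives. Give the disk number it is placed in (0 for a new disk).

5

Next-Fit only looks at disk 5, which has 7 GB free.
5 GB fits there.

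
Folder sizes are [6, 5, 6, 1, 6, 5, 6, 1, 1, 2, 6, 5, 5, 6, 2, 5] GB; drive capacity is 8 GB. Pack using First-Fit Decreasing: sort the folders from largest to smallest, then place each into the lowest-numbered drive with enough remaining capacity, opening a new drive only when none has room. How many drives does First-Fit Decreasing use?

Sorted descending: 6, 6, 6, 6, 6, 6, 5, 5, 5, 5, 5, 2, 2, 1, 1, 1.
Put 6 GB in drive 1; 2 GB remain.
Put 6 GB in drive 2; 2 GB remain.
Put 6 GB in drive 3; 2 GB remain.
Put 6 GB in drive 4; 2 GB remain.
Put 6 GB in drive 5; 2 GB remain.
Put 6 GB in drive 6; 2 GB remain.
Put 5 GB in drive 7; 3 GB remain.
Put 5 GB in drive 8; 3 GB remain.
Put 5 GB in drive 9; 3 GB remain.
Put 5 GB in drive 10; 3 GB remain.
Put 5 GB in drive 11; 3 GB remain.
Put 2 GB in drive 1; 0 GB remain.
Put 2 GB in drive 2; 0 GB remain.
Put 1 GB in drive 3; 1 GB remain.
Put 1 GB in drive 3; 0 GB remain.
Put 1 GB in drive 4; 1 GB remain.
Final drives: [6,2] [6,2] [6,1,1] [6,1] [6] [6] [5] [5] [5] [5] [5].

11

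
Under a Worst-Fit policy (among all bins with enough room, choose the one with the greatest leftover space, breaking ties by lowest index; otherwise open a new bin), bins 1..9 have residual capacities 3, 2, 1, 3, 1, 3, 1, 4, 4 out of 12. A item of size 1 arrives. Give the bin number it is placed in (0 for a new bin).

8

Bins with room: bin 1 (3), bin 2 (2), bin 3 (1), bin 4 (3), bin 5 (1), bin 6 (3), bin 7 (1), bin 8 (4), bin 9 (4).
Most room is bin 8 with 4 free.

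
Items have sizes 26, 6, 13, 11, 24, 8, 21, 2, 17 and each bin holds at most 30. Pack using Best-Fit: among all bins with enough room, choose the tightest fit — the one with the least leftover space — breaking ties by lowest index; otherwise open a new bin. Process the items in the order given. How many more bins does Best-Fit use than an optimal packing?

0

Best-Fit: [26,2] [6,13,11] [24] [8,21] [17] → 5 bins.
Total size 128; any packing needs at least ⌈128/30⌉ = 5 bins.
So 5 is already optimal.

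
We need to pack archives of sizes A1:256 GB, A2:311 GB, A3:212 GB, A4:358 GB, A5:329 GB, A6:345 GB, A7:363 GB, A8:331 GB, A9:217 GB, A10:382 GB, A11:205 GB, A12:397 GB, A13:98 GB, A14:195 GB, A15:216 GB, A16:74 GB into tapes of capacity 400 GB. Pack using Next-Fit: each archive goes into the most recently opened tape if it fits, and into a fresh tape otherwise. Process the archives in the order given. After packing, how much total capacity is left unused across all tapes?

1311

Put A1 (256 GB) in tape 1; 144 GB remain.
Put A2 (311 GB) in tape 2; 89 GB remain.
Put A3 (212 GB) in tape 3; 188 GB remain.
Put A4 (358 GB) in tape 4; 42 GB remain.
Put A5 (329 GB) in tape 5; 71 GB remain.
Put A6 (345 GB) in tape 6; 55 GB remain.
Put A7 (363 GB) in tape 7; 37 GB remain.
Put A8 (331 GB) in tape 8; 69 GB remain.
Put A9 (217 GB) in tape 9; 183 GB remain.
Put A10 (382 GB) in tape 10; 18 GB remain.
Put A11 (205 GB) in tape 11; 195 GB remain.
Put A12 (397 GB) in tape 12; 3 GB remain.
Put A13 (98 GB) in tape 13; 302 GB remain.
Put A14 (195 GB) in tape 13; 107 GB remain.
Put A15 (216 GB) in tape 14; 184 GB remain.
Put A16 (74 GB) in tape 14; 110 GB remain.
14 tapes × 400 GB = 5600 GB; used 4289 GB; unused 1311 GB.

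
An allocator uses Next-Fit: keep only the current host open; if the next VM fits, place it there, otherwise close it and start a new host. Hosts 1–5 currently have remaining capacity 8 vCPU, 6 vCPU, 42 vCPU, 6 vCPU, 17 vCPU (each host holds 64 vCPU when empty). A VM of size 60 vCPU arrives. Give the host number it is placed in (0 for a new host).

0

Next-Fit only looks at host 5, which has 17 vCPU free.
60 vCPU does not fit, so a new host is opened.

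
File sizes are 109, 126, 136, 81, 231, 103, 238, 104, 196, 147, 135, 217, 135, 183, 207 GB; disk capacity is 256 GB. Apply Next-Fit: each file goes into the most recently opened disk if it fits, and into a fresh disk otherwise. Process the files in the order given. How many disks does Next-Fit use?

109 GB → disk 1 (remaining 147 GB)
126 GB → disk 1 (remaining 21 GB)
136 GB → disk 2 (remaining 120 GB)
81 GB → disk 2 (remaining 39 GB)
231 GB → disk 3 (remaining 25 GB)
103 GB → disk 4 (remaining 153 GB)
238 GB → disk 5 (remaining 18 GB)
104 GB → disk 6 (remaining 152 GB)
196 GB → disk 7 (remaining 60 GB)
147 GB → disk 8 (remaining 109 GB)
135 GB → disk 9 (remaining 121 GB)
217 GB → disk 10 (remaining 39 GB)
135 GB → disk 11 (remaining 121 GB)
183 GB → disk 12 (remaining 73 GB)
207 GB → disk 13 (remaining 49 GB)

13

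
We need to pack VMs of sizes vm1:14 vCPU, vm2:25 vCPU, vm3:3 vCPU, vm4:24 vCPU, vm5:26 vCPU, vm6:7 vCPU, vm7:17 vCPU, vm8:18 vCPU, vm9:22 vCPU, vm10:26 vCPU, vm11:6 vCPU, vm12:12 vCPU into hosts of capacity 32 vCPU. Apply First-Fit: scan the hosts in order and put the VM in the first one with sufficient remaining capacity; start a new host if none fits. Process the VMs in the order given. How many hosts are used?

8 hosts

host 1: place vm1 (14 vCPU), 18 vCPU left
host 2: place vm2 (25 vCPU), 7 vCPU left
host 1: place vm3 (3 vCPU), 15 vCPU left
host 3: place vm4 (24 vCPU), 8 vCPU left
host 4: place vm5 (26 vCPU), 6 vCPU left
host 1: place vm6 (7 vCPU), 8 vCPU left
host 5: place vm7 (17 vCPU), 15 vCPU left
host 6: place vm8 (18 vCPU), 14 vCPU left
host 7: place vm9 (22 vCPU), 10 vCPU left
host 8: place vm10 (26 vCPU), 6 vCPU left
host 1: place vm11 (6 vCPU), 2 vCPU left
host 5: place vm12 (12 vCPU), 3 vCPU left
Final hosts: [14,3,7,6] [25] [24] [26] [17,12] [18] [22] [26].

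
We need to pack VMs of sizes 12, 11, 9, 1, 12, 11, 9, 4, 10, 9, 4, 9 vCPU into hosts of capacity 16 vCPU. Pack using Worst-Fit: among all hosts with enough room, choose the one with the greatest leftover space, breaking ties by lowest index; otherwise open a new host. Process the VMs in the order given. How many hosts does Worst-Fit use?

9 hosts

12 vCPU → host 1 (remaining 4 vCPU)
11 vCPU → host 2 (remaining 5 vCPU)
9 vCPU → host 3 (remaining 7 vCPU)
1 vCPU → host 3 (remaining 6 vCPU)
12 vCPU → host 4 (remaining 4 vCPU)
11 vCPU → host 5 (remaining 5 vCPU)
9 vCPU → host 6 (remaining 7 vCPU)
4 vCPU → host 6 (remaining 3 vCPU)
10 vCPU → host 7 (remaining 6 vCPU)
9 vCPU → host 8 (remaining 7 vCPU)
4 vCPU → host 8 (remaining 3 vCPU)
9 vCPU → host 9 (remaining 7 vCPU)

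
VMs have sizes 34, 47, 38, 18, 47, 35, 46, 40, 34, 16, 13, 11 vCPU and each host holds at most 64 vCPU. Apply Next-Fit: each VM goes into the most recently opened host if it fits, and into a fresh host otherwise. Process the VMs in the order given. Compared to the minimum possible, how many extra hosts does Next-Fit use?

1

Next-Fit: [34] [47] [38,18] [47] [35] [46] [40] [34,16,13] [11] → 9 hosts.
8 VMs exceed 32 vCPU (half the capacity), and no two of those can share a host, so at least 8 hosts are needed.
An optimal packing achieves that bound: [47,16] [47,13] [46,18] [40,11] [38] [35] [34] [34] → 8 hosts.
Excess: 9 − 8 = 1.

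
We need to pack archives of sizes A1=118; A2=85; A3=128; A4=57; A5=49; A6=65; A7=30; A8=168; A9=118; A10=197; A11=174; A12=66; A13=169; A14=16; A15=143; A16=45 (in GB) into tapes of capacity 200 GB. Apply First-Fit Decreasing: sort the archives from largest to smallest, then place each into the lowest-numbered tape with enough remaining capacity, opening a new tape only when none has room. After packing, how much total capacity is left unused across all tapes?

Sorted descending: 197, 174, 169, 168, 143, 128, 118, 118, 85, 66, 65, 57, 49, 45, 30, 16.
tape 1: place 197 GB, 3 GB left
tape 2: place 174 GB, 26 GB left
tape 3: place 169 GB, 31 GB left
tape 4: place 168 GB, 32 GB left
tape 5: place 143 GB, 57 GB left
tape 6: place 128 GB, 72 GB left
tape 7: place 118 GB, 82 GB left
tape 8: place 118 GB, 82 GB left
tape 9: place 85 GB, 115 GB left
tape 6: place 66 GB, 6 GB left
tape 7: place 65 GB, 17 GB left
tape 5: place 57 GB, 0 GB left
tape 8: place 49 GB, 33 GB left
tape 9: place 45 GB, 70 GB left
tape 3: place 30 GB, 1 GB left
tape 2: place 16 GB, 10 GB left
9 tapes × 200 GB = 1800 GB; used 1628 GB; unused 172 GB.

172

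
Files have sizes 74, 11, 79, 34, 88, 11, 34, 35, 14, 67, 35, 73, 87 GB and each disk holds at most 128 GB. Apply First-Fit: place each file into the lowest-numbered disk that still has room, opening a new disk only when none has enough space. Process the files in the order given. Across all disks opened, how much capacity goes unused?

126

74 GB → disk 1 (remaining 54 GB)
11 GB → disk 1 (remaining 43 GB)
79 GB → disk 2 (remaining 49 GB)
34 GB → disk 1 (remaining 9 GB)
88 GB → disk 3 (remaining 40 GB)
11 GB → disk 2 (remaining 38 GB)
34 GB → disk 2 (remaining 4 GB)
35 GB → disk 3 (remaining 5 GB)
14 GB → disk 4 (remaining 114 GB)
67 GB → disk 4 (remaining 47 GB)
35 GB → disk 4 (remaining 12 GB)
73 GB → disk 5 (remaining 55 GB)
87 GB → disk 6 (remaining 41 GB)
6 disks × 128 GB = 768 GB; used 642 GB; unused 126 GB.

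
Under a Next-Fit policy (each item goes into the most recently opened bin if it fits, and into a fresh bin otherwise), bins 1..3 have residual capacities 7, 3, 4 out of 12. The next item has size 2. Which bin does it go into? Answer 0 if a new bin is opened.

3

Next-Fit only looks at bin 3, which has 4 free.
2 fits there.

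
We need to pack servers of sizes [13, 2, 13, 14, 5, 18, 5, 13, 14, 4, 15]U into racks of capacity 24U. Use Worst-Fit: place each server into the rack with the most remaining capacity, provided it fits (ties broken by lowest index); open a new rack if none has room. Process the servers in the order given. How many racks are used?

7 racks

rack 1: place 13U, 11U left
rack 1: place 2U, 9U left
rack 2: place 13U, 11U left
rack 3: place 14U, 10U left
rack 2: place 5U, 6U left
rack 4: place 18U, 6U left
rack 3: place 5U, 5U left
rack 5: place 13U, 11U left
rack 6: place 14U, 10U left
rack 5: place 4U, 7U left
rack 7: place 15U, 9U left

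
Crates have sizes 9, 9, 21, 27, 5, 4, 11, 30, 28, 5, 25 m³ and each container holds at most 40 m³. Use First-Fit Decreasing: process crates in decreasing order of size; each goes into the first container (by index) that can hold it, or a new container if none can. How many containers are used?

5

Sorted descending: 30, 28, 27, 25, 21, 11, 9, 9, 5, 5, 4.
30 m³ → container 1 (remaining 10 m³)
28 m³ → container 2 (remaining 12 m³)
27 m³ → container 3 (remaining 13 m³)
25 m³ → container 4 (remaining 15 m³)
21 m³ → container 5 (remaining 19 m³)
11 m³ → container 2 (remaining 1 m³)
9 m³ → container 1 (remaining 1 m³)
9 m³ → container 3 (remaining 4 m³)
5 m³ → container 4 (remaining 10 m³)
5 m³ → container 4 (remaining 5 m³)
4 m³ → container 3 (remaining 0 m³)
Final containers: [30,9] [28,11] [27,9,4] [25,5,5] [21].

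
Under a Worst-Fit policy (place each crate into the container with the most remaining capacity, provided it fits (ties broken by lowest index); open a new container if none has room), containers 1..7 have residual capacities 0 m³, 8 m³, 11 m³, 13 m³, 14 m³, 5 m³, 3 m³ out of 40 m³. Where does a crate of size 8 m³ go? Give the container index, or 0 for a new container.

Containers with room: container 2 (8 m³), container 3 (11 m³), container 4 (13 m³), container 5 (14 m³).
Most room is container 5 with 14 m³ free.

5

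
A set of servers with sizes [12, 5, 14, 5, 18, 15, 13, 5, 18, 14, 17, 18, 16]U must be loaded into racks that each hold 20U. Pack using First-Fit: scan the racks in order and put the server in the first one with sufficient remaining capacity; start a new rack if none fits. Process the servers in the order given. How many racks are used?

10

12U → rack 1 (remaining 8U)
5U → rack 1 (remaining 3U)
14U → rack 2 (remaining 6U)
5U → rack 2 (remaining 1U)
18U → rack 3 (remaining 2U)
15U → rack 4 (remaining 5U)
13U → rack 5 (remaining 7U)
5U → rack 4 (remaining 0U)
18U → rack 6 (remaining 2U)
14U → rack 7 (remaining 6U)
17U → rack 8 (remaining 3U)
18U → rack 9 (remaining 2U)
16U → rack 10 (remaining 4U)
Final racks: [12,5] [14,5] [18] [15,5] [13] [18] [14] [17] [18] [16].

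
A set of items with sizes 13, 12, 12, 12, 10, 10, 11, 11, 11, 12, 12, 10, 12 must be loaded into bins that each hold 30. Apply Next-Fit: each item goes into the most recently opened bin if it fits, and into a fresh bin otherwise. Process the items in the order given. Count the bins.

7

13 → bin 1 (remaining 17)
12 → bin 1 (remaining 5)
12 → bin 2 (remaining 18)
12 → bin 2 (remaining 6)
10 → bin 3 (remaining 20)
10 → bin 3 (remaining 10)
11 → bin 4 (remaining 19)
11 → bin 4 (remaining 8)
11 → bin 5 (remaining 19)
12 → bin 5 (remaining 7)
12 → bin 6 (remaining 18)
10 → bin 6 (remaining 8)
12 → bin 7 (remaining 18)
Final bins: [13,12] [12,12] [10,10] [11,11] [11,12] [12,10] [12].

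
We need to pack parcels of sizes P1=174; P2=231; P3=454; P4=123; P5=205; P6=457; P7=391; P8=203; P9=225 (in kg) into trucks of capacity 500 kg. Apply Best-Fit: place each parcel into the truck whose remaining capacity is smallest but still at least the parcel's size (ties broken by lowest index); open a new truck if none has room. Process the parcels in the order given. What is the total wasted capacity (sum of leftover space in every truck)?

537

P1 (174 kg) → truck 1 (remaining 326 kg)
P2 (231 kg) → truck 1 (remaining 95 kg)
P3 (454 kg) → truck 2 (remaining 46 kg)
P4 (123 kg) → truck 3 (remaining 377 kg)
P5 (205 kg) → truck 3 (remaining 172 kg)
P6 (457 kg) → truck 4 (remaining 43 kg)
P7 (391 kg) → truck 5 (remaining 109 kg)
P8 (203 kg) → truck 6 (remaining 297 kg)
P9 (225 kg) → truck 6 (remaining 72 kg)
6 trucks × 500 kg = 3000 kg; used 2463 kg; unused 537 kg.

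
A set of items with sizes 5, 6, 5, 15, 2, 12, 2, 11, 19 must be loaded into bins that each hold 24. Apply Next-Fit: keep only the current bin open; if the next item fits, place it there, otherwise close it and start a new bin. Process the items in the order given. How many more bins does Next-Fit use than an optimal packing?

Next-Fit: [5,6,5] [15,2] [12,2] [11] [19] → 5 bins.
Total size 77; any packing needs at least ⌈77/24⌉ = 4 bins.
An optimal packing achieves that bound: [19,5] [15,6,2] [12,11] [5,2] → 4 bins.
Excess: 5 − 4 = 1.

1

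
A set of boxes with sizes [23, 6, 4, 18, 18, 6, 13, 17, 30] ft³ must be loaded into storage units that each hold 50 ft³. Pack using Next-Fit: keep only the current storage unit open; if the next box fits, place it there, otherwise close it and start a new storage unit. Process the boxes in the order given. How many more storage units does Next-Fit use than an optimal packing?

1

Next-Fit: [23,6,4] [18,18,6] [13,17] [30] → 4 storage units.
Total size 135 ft³; any packing needs at least ⌈135/50⌉ = 3 storage units.
An optimal packing achieves that bound: [30,18] [23,18,6] [17,13,6,4] → 3 storage units.
Excess: 4 − 3 = 1.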